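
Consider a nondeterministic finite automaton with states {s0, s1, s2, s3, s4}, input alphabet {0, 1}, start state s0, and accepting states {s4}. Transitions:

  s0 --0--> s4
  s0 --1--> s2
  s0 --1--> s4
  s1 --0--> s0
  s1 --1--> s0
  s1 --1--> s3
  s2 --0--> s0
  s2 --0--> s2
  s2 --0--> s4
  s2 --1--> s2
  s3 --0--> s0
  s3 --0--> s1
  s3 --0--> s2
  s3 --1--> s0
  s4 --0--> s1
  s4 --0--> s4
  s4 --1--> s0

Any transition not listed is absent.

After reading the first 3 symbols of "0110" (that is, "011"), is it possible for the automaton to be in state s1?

No

Start in {s0}.
Read '0': {s0} → {s4}.
Read '1': {s4} → {s0}.
Read '1': {s0} → {s2, s4}.
State s1 is not in {s2, s4}.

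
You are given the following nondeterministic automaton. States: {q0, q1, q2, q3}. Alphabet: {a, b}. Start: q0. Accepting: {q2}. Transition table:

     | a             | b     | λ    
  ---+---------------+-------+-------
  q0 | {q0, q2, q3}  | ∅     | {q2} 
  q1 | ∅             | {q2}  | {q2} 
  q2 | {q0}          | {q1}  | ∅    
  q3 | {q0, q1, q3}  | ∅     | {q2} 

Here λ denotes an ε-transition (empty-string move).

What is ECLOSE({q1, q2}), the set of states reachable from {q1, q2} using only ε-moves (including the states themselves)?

{q1, q2}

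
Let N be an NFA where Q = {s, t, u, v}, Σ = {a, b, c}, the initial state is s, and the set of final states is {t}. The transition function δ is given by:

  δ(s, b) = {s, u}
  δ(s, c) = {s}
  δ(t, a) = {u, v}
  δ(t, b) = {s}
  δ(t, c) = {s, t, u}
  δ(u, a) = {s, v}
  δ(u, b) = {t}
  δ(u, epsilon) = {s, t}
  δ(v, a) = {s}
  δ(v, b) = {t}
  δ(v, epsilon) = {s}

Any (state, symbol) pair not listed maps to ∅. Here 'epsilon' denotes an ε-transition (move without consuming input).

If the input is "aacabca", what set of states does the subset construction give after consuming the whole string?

Start in {s}.
Read 'a': {s} → ∅.
The set is empty and remains empty for the remaining 6 symbols.

∅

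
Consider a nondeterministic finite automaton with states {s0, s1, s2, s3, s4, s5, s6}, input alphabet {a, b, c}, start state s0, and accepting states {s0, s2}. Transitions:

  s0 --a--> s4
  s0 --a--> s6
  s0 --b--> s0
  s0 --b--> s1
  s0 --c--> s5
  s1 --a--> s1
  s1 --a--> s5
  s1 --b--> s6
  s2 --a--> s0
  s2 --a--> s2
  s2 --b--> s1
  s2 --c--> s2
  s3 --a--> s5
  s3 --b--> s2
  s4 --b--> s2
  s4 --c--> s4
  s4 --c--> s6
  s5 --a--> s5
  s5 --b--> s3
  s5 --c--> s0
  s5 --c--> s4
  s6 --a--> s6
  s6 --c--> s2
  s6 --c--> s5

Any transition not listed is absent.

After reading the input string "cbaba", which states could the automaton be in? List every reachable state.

{s5}

Start in {s0}.
Read 'c': {s0} → {s5}.
Read 'b': {s5} → {s3}.
Read 'a': {s3} → {s5}.
Read 'b': {s5} → {s3}.
Read 'a': {s3} → {s5}.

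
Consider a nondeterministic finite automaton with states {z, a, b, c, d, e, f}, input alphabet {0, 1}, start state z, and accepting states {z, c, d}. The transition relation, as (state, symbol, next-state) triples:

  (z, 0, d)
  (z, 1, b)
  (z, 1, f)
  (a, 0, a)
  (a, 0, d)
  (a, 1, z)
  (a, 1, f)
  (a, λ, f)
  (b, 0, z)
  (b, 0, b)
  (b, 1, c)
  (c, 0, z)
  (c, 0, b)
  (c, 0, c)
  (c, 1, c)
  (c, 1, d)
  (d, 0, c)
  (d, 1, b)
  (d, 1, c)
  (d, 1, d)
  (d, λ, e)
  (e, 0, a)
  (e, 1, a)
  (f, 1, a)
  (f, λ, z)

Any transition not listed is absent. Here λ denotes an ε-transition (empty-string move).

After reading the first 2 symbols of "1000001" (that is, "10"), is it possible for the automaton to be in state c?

No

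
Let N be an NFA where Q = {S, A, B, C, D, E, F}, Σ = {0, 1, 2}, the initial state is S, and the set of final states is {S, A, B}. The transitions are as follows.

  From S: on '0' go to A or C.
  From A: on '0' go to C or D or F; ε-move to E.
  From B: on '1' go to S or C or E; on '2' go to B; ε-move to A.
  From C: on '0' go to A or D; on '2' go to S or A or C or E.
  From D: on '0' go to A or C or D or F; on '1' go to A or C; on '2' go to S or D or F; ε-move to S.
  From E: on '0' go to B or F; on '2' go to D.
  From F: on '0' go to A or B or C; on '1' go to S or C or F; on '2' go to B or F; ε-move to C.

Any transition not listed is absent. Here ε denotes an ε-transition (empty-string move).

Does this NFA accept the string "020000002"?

Yes

Start in {S}.
Read '0': {S} → {A, C, E}.
Read '2': {A, C, E} → {S, A, C, D, E}.
Read '0': {S, A, C, D, E} → {S, A, B, C, D, E, F}.
Read '0': {S, A, B, C, D, E, F} → {S, A, B, C, D, E, F}.
Read '0': {S, A, B, C, D, E, F} → {S, A, B, C, D, E, F}.
Read '0': {S, A, B, C, D, E, F} → {S, A, B, C, D, E, F}.
Read '0': {S, A, B, C, D, E, F} → {S, A, B, C, D, E, F}.
Read '0': {S, A, B, C, D, E, F} → {S, A, B, C, D, E, F}.
Read '2': {S, A, B, C, D, E, F} → {S, A, B, C, D, E, F}.
The final set {S, A, B, C, D, E, F} contains the accepting states S, A, B.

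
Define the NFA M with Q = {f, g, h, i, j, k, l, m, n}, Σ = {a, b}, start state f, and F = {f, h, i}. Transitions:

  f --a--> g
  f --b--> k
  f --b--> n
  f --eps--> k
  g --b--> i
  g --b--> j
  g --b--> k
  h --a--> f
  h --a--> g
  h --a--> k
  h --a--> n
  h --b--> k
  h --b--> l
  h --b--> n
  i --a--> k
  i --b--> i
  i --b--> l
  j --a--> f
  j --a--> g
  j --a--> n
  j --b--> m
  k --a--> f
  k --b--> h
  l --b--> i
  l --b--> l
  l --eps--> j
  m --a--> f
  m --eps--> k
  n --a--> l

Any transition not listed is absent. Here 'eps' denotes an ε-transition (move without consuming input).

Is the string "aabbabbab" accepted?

Yes

Start: ε-closure({f}) = {f, k}.
Read 'a': {f, k} → {f, g, k}.
Read 'a': {f, g, k} → {f, g, k}.
Read 'b': {f, g, k} → {h, i, j, k, n}.
Read 'b': {h, i, j, k, n} → {h, i, j, k, l, m, n}.
Read 'a': {h, i, j, k, l, m, n} → {f, g, j, k, l, n}.
Read 'b': {f, g, j, k, l, n} → {h, i, j, k, l, m, n}.
Read 'b': {h, i, j, k, l, m, n} → {h, i, j, k, l, m, n}.
Read 'a': {h, i, j, k, l, m, n} → {f, g, j, k, l, n}.
Read 'b': {f, g, j, k, l, n} → {h, i, j, k, l, m, n}.
The final set {h, i, j, k, l, m, n} contains the accepting states h, i.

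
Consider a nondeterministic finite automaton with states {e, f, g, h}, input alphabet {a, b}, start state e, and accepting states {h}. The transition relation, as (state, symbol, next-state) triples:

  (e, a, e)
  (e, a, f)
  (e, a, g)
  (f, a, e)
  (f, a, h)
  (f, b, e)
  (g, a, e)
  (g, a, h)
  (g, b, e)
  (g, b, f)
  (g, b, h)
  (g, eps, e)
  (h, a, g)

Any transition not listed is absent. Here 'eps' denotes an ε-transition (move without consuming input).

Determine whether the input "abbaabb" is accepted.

No

Start in {e}.
Read 'a': {e} → {e, f, g}.
Read 'b': {e, f, g} → {e, f, h}.
Read 'b': {e, f, h} → {e}.
Read 'a': {e} → {e, f, g}.
Read 'a': {e, f, g} → {e, f, g, h}.
Read 'b': {e, f, g, h} → {e, f, h}.
Read 'b': {e, f, h} → {e}.
The final set {e} contains no accepting state.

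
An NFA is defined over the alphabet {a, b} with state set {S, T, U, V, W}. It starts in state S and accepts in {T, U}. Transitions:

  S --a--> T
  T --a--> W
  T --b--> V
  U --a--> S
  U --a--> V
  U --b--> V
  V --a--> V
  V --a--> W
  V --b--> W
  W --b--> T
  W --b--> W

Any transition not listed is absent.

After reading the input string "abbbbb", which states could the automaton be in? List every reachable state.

Start in {S}.
Read 'a': {S} → {T}.
Read 'b': {T} → {V}.
Read 'b': {V} → {W}.
Read 'b': {W} → {T, W}.
Read 'b': {T, W} → {T, V, W}.
Read 'b': {T, V, W} → {T, V, W}.

{T, V, W}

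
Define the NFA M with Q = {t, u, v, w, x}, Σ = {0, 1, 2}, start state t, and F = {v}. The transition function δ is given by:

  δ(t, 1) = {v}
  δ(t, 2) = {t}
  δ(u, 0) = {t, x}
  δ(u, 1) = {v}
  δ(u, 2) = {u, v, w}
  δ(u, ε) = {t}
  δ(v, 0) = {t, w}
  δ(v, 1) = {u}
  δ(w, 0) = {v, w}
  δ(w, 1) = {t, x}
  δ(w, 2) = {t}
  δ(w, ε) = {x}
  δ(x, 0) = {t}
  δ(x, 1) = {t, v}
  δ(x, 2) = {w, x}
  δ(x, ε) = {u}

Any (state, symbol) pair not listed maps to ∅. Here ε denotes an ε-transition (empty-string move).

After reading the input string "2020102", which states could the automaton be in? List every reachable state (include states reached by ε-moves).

∅

Start in {t}.
Read '2': {t} → {t}.
Read '0': {t} → ∅.
The set is empty and remains empty for the remaining 5 symbols.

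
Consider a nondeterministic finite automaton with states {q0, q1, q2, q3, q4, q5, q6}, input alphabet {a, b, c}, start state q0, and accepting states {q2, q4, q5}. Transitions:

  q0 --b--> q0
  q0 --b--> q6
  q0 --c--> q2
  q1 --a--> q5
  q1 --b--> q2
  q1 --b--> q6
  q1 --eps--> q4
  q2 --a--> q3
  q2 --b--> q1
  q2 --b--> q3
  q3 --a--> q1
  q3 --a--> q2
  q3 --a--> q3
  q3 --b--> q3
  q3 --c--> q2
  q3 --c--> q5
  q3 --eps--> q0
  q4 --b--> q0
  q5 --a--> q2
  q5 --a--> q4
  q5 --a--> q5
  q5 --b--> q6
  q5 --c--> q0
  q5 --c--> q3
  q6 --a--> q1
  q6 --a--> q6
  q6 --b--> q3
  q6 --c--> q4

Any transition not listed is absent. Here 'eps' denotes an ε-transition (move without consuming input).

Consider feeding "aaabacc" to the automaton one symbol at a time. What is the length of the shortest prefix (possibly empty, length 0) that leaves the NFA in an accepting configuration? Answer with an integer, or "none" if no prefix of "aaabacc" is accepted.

none

Start in {q0}.
Read 'a': q0→∅; now ∅.
The set is empty and remains empty for the remaining 6 symbols.
No reachable set along the way intersects F.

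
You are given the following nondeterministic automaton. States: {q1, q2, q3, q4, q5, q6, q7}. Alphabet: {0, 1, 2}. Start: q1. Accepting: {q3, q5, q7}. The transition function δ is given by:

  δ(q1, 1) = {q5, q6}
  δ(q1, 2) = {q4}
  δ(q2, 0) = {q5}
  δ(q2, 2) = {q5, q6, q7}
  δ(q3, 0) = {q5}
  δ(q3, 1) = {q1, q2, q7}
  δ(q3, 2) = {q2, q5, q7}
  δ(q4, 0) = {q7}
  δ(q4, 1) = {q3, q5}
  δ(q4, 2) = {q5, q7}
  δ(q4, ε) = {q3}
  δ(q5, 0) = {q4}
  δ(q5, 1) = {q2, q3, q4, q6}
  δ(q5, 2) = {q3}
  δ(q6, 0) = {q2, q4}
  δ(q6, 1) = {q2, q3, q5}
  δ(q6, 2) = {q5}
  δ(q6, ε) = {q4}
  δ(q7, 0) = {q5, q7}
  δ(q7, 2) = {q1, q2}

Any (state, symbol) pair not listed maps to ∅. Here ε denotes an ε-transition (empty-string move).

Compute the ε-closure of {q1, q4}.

{q1, q3, q4}

Begin with {q1, q4}.
ε-move q4 → q3; add q3.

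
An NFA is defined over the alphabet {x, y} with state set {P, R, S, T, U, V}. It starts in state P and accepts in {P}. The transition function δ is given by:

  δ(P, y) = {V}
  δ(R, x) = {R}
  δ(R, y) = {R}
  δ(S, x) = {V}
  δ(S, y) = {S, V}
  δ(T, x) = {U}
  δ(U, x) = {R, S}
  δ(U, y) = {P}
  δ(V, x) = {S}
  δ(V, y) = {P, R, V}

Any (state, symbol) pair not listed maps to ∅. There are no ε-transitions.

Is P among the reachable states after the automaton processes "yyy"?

Yes

Start in {P}.
Read 'y': P→{V}; now {V}.
Read 'y': V→{P, R, V}; now {P, R, V}.
Read 'y': P→{V}, R→{R}, V→{P, R, V}; now {P, R, V}.
State P is in {P, R, V}.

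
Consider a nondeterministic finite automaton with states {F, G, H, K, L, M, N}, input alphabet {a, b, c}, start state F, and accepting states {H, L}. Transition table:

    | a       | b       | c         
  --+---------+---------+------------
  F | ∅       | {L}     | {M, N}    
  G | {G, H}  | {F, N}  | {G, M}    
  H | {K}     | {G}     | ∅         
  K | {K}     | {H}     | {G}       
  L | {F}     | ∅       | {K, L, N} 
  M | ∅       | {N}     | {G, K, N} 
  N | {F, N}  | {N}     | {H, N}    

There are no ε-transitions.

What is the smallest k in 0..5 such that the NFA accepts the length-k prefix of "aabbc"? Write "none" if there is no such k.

none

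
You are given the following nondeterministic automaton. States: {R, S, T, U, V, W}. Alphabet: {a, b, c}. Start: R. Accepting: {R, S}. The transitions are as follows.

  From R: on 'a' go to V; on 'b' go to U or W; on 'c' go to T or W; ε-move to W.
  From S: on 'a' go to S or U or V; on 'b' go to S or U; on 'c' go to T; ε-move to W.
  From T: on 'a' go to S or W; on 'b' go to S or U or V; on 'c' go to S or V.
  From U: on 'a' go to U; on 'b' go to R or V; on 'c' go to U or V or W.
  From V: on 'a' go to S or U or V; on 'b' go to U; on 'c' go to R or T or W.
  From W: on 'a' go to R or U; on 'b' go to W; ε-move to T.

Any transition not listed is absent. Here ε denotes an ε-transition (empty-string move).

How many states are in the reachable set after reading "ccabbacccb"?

6

Start: ε-closure({R}) = {R, T, W}.
Read 'c': {R, T, W} → {S, T, V, W}.
Read 'c': {S, T, V, W} → {R, S, T, V, W}.
Read 'a': {R, S, T, V, W} → {R, S, T, U, V, W}.
Read 'b': {R, S, T, U, V, W} → {R, S, T, U, V, W}.
Read 'b': {R, S, T, U, V, W} → {R, S, T, U, V, W}.
Read 'a': {R, S, T, U, V, W} → {R, S, T, U, V, W}.
Read 'c': {R, S, T, U, V, W} → {R, S, T, U, V, W}.
Read 'c': {R, S, T, U, V, W} → {R, S, T, U, V, W}.
Read 'c': {R, S, T, U, V, W} → {R, S, T, U, V, W}.
Read 'b': {R, S, T, U, V, W} → {R, S, T, U, V, W}.
That set has 6 states.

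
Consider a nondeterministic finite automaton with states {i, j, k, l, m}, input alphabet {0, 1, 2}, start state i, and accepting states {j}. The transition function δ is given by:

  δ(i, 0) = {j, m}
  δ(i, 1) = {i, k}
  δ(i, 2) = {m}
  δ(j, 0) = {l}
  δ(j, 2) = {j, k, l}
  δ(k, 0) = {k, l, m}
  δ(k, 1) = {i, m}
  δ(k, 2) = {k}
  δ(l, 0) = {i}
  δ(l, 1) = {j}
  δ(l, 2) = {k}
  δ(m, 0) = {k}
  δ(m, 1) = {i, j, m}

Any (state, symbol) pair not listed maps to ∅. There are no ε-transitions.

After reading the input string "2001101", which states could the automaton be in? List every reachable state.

{i, j, m}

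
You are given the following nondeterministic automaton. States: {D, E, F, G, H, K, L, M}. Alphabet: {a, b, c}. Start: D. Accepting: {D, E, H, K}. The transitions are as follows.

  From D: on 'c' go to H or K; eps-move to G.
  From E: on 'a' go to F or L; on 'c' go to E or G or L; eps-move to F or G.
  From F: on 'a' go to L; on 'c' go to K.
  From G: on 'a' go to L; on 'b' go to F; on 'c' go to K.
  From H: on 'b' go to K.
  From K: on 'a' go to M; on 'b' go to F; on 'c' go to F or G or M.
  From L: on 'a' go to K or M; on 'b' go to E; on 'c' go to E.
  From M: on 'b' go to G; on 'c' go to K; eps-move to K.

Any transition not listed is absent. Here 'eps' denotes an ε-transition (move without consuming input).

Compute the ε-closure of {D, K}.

{D, G, K}

Begin with {D, K}.
ε-move D → G; add G.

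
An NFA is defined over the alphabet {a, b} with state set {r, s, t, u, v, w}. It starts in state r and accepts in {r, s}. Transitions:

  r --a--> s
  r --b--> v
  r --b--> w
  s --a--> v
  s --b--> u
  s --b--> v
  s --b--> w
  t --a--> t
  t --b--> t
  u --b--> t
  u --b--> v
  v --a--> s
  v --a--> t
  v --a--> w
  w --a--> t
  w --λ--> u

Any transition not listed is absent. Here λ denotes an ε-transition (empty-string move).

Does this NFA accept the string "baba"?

Start in {r}.
Read 'b': {r} → {u, v, w}.
Read 'a': {u, v, w} → {s, t, u, w}.
Read 'b': {s, t, u, w} → {t, u, v, w}.
Read 'a': {t, u, v, w} → {s, t, u, w}.
The final set {s, t, u, w} contains the accepting state s.

Yes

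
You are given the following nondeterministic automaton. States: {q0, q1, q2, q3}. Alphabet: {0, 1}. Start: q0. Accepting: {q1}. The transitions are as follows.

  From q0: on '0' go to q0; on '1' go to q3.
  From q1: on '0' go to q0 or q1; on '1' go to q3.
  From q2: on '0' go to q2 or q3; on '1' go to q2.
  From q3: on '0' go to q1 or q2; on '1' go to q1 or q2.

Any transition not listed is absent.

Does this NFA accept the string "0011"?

Yes

Start in {q0}.
Read '0': q0→{q0}; now {q0}.
Read '0': q0→{q0}; now {q0}.
Read '1': q0→{q3}; now {q3}.
Read '1': q3→{q1, q2}; now {q1, q2}.
The final set {q1, q2} contains the accepting state q1.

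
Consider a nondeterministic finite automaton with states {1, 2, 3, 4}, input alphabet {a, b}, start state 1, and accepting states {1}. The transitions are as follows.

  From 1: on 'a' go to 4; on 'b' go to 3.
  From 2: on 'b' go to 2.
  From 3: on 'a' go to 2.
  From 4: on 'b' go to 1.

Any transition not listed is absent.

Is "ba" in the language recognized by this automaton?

Start in {1}.
Read 'b': 1→{3}; now {3}.
Read 'a': 3→{2}; now {2}.
The final set {2} contains no accepting state.

No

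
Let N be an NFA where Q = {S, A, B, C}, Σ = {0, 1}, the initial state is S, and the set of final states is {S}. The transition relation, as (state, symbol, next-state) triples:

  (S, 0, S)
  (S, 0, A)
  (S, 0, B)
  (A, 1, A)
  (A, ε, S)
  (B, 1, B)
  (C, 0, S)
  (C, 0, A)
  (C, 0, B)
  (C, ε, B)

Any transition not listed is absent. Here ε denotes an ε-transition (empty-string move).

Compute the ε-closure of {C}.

{B, C}

Begin with {C}.
ε-move C → B; add B.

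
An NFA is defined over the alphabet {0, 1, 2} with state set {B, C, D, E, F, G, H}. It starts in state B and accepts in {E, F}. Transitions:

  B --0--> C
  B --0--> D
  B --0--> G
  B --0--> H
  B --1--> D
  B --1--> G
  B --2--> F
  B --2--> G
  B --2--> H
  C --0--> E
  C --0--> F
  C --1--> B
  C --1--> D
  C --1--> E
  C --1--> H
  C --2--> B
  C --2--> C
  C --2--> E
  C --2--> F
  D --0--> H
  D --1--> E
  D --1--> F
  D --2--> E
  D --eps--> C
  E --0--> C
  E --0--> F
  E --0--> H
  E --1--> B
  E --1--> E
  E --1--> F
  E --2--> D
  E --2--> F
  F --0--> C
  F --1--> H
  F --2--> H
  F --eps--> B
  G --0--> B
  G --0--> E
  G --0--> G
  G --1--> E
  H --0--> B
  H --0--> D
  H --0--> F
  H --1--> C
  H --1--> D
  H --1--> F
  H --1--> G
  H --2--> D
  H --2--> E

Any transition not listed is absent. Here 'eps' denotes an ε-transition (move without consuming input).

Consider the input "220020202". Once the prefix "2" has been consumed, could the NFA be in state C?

No

Start in {B}.
Read '2': B→{F, G, H}; union {F, G, H}; ε-closure = {B, F, G, H}.
State C is not in {B, F, G, H}.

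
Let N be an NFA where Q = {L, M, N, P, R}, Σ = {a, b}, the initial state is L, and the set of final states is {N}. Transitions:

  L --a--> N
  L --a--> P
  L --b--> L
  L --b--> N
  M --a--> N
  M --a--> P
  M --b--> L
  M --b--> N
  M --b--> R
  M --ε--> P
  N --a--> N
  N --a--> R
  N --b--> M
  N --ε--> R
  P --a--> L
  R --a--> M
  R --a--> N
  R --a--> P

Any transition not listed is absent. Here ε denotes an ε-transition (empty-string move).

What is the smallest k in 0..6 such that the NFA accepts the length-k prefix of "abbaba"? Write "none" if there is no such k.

Start in {L}.
Read 'a': L→{N, P}; union {N, P}; ε-closure = {N, P, R}.
None of the earlier sets intersect F, but {N, P, R} does.

1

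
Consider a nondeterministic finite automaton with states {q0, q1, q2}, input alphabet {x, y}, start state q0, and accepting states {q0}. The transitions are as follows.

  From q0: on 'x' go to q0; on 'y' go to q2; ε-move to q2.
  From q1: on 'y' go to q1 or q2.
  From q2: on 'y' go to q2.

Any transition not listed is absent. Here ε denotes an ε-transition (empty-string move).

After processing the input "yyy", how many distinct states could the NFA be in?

1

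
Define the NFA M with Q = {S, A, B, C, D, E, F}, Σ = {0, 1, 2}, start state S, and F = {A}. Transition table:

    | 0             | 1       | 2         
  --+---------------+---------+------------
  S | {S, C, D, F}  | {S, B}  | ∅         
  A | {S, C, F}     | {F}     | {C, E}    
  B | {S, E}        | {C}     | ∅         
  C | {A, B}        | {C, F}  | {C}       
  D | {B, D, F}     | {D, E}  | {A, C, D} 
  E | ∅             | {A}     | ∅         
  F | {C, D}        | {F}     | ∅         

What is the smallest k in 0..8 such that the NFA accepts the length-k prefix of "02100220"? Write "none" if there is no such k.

2

Start in {S}.
Read '0': S→{S, C, D, F}; now {S, C, D, F}.
Read '2': S→∅, C→{C}, D→{A, C, D}, F→∅; now {A, C, D}.
None of the earlier sets intersect F, but {A, C, D} does.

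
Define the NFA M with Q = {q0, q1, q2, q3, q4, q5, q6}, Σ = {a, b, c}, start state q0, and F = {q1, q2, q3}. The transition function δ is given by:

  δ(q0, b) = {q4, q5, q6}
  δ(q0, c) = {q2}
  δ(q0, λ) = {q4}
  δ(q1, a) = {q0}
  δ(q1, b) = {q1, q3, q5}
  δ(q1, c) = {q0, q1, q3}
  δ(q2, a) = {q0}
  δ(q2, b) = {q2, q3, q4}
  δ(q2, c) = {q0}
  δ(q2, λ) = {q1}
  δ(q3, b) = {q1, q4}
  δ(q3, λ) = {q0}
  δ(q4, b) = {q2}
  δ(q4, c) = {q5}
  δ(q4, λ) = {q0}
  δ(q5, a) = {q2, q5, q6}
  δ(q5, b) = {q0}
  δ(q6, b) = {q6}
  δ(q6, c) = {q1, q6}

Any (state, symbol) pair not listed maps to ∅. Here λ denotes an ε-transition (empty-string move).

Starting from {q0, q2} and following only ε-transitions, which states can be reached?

{q0, q1, q2, q4}

Begin with {q0, q2}.
ε-move q0 → q4; add q4.
ε-move q2 → q1; add q1.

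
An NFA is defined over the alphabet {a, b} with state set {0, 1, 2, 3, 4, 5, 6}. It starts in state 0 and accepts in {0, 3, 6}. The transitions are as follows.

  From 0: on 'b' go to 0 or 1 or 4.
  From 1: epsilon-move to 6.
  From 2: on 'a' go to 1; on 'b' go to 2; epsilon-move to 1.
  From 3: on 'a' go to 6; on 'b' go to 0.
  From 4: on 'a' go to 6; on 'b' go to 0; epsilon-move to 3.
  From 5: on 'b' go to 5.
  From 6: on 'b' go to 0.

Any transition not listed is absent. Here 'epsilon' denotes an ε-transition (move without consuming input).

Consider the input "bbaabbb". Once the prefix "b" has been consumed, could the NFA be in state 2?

No

Start in {0}.
Read 'b': 0→{0, 1, 4}; union {0, 1, 4}; ε-closure = {0, 1, 3, 4, 6}.
State 2 is not in {0, 1, 3, 4, 6}.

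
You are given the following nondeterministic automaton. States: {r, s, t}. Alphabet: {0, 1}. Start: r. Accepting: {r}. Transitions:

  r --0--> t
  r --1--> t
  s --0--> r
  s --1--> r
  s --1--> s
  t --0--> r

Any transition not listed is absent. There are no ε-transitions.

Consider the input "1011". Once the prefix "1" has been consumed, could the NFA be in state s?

No

Start in {r}.
Read '1': {r} → {t}.
State s is not in {t}.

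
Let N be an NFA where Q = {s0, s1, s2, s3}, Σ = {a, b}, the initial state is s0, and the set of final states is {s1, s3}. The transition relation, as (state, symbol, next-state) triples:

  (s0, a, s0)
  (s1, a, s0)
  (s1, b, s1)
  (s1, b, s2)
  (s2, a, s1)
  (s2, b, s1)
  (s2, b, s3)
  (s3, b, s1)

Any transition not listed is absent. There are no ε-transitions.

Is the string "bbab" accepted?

Start in {s0}.
Read 'b': s0→∅; now ∅.
The set is empty and remains empty for the remaining 3 symbols.
The final set ∅ contains no accepting state.

No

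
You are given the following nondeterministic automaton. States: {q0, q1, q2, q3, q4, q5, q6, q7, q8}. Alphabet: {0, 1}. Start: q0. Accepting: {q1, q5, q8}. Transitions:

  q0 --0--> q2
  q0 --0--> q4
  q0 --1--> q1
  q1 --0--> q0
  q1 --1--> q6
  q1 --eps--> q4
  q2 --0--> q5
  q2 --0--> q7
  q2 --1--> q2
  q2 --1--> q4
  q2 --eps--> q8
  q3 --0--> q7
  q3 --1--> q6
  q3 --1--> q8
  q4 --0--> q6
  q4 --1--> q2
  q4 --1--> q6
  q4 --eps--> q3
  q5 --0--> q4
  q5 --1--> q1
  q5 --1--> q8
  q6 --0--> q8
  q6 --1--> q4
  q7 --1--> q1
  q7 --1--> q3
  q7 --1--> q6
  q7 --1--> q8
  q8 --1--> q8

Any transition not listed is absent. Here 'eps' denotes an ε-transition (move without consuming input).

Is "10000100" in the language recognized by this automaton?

No

Start in {q0}.
Read '1': q0→{q1}; union {q1}; ε-closure = {q1, q3, q4}.
Read '0': q1→{q0}, q3→{q7}, q4→{q6}; now {q0, q6, q7}.
Read '0': q0→{q2, q4}, q6→{q8}, q7→∅; union {q2, q4, q8}; ε-closure = {q2, q3, q4, q8}.
Read '0': q2→{q5, q7}, q3→{q7}, q4→{q6}, q8→∅; now {q5, q6, q7}.
Read '0': q5→{q4}, q6→{q8}, q7→∅; union {q4, q8}; ε-closure = {q3, q4, q8}.
Read '1': q3→{q6, q8}, q4→{q2, q6}, q8→{q8}; now {q2, q6, q8}.
Read '0': q2→{q5, q7}, q6→{q8}, q8→∅; now {q5, q7, q8}.
Read '0': q5→{q4}, q7→∅, q8→∅; union {q4}; ε-closure = {q3, q4}.
The final set {q3, q4} contains no accepting state.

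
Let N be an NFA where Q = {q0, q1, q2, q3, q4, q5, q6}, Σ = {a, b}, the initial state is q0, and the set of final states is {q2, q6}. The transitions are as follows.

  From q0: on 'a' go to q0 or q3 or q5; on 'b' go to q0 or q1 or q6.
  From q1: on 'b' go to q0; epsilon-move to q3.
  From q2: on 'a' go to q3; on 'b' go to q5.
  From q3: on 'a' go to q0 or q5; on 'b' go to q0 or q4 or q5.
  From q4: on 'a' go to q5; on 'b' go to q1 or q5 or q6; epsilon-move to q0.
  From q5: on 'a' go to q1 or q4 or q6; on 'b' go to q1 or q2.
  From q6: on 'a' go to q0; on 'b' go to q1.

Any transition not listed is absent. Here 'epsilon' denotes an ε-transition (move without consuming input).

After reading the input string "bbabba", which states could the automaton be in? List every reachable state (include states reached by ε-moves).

{q0, q1, q3, q4, q5, q6}

Start in {q0}.
Read 'b': q0→{q0, q1, q6}; union {q0, q1, q6}; ε-closure = {q0, q1, q3, q6}.
Read 'b': q0→{q0, q1, q6}, q1→{q0}, q3→{q0, q4, q5}, q6→{q1}; union {q0, q1, q4, q5, q6}; ε-closure = {q0, q1, q3, q4, q5, q6}.
Read 'a': q0→{q0, q3, q5}, q1→∅, q3→{q0, q5}, q4→{q5}, q5→{q1, q4, q6}, q6→{q0}; now {q0, q1, q3, q4, q5, q6}.
Read 'b': q0→{q0, q1, q6}, q1→{q0}, q3→{q0, q4, q5}, q4→{q1, q5, q6}, q5→{q1, q2}, q6→{q1}; union {q0, q1, q2, q4, q5, q6}; ε-closure = {q0, q1, q2, q3, q4, q5, q6}.
Read 'b': q0→{q0, q1, q6}, q1→{q0}, q2→{q5}, q3→{q0, q4, q5}, q4→{q1, q5, q6}, q5→{q1, q2}, q6→{q1}; union {q0, q1, q2, q4, q5, q6}; ε-closure = {q0, q1, q2, q3, q4, q5, q6}.
Read 'a': q0→{q0, q3, q5}, q1→∅, q2→{q3}, q3→{q0, q5}, q4→{q5}, q5→{q1, q4, q6}, q6→{q0}; now {q0, q1, q3, q4, q5, q6}.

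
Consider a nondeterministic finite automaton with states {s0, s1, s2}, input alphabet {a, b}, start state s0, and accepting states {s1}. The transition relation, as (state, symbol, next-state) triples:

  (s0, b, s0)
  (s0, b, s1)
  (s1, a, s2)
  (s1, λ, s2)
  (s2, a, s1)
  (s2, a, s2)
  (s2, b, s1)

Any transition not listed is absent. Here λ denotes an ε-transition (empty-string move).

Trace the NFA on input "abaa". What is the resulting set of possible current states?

∅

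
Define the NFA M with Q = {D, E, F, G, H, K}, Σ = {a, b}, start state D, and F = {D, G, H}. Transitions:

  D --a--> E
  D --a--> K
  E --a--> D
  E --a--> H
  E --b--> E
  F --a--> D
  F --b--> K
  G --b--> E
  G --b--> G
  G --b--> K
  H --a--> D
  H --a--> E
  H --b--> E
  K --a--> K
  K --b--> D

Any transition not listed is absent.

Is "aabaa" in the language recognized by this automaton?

Start in {D}.
Read 'a': {D} → {E, K}.
Read 'a': {E, K} → {D, H, K}.
Read 'b': {D, H, K} → {D, E}.
Read 'a': {D, E} → {D, E, H, K}.
Read 'a': {D, E, H, K} → {D, E, H, K}.
The final set {D, E, H, K} contains the accepting states D, H.

Yes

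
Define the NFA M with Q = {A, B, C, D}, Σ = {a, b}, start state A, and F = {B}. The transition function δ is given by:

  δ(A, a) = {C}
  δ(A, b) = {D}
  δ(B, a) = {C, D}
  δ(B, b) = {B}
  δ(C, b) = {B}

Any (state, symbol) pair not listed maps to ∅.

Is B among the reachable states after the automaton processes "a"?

No

Start in {A}.
Read 'a': {A} → {C}.
State B is not in {C}.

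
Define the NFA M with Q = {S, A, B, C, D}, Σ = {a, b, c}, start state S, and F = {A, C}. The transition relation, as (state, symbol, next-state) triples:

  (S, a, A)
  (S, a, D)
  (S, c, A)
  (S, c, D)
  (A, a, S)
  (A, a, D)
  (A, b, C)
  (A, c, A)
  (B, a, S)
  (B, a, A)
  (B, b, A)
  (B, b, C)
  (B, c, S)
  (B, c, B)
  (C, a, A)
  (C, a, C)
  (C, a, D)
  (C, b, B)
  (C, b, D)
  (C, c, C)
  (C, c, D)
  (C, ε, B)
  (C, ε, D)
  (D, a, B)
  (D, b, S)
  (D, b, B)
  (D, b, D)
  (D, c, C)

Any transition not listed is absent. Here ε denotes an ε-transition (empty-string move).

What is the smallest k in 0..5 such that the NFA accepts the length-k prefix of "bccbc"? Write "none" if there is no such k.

none

Start in {S}.
Read 'b': S→∅; now ∅.
The set is empty and remains empty for the remaining 4 symbols.
No reachable set along the way intersects F.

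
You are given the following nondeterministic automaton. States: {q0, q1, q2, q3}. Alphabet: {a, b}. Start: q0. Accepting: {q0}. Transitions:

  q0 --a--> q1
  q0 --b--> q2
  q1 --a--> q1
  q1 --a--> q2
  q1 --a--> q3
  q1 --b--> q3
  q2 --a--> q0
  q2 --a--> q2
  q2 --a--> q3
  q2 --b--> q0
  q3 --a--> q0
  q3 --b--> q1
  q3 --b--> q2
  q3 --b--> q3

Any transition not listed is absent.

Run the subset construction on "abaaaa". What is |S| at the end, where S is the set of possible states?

4

Start in {q0}.
Read 'a': {q0} → {q1}.
Read 'b': {q1} → {q3}.
Read 'a': {q3} → {q0}.
Read 'a': {q0} → {q1}.
Read 'a': {q1} → {q1, q2, q3}.
Read 'a': {q1, q2, q3} → {q0, q1, q2, q3}.
That set has 4 states.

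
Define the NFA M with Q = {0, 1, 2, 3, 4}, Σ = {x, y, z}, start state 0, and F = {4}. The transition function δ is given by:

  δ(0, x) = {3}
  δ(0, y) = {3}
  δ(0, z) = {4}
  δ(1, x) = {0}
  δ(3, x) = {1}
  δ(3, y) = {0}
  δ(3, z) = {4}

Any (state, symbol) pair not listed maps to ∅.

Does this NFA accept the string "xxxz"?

Start in {0}.
Read 'x': 0→{3}; now {3}.
Read 'x': 3→{1}; now {1}.
Read 'x': 1→{0}; now {0}.
Read 'z': 0→{4}; now {4}.
The final set {4} contains the accepting state 4.

Yes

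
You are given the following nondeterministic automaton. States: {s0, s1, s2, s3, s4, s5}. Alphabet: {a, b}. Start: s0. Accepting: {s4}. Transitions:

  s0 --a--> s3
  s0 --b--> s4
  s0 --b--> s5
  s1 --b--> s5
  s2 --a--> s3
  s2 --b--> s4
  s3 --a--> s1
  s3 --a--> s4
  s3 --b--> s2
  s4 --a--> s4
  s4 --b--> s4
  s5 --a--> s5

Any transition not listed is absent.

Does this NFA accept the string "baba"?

Yes

Start in {s0}.
Read 'b': s0→{s4, s5}; now {s4, s5}.
Read 'a': s4→{s4}, s5→{s5}; now {s4, s5}.
Read 'b': s4→{s4}, s5→∅; now {s4}.
Read 'a': s4→{s4}; now {s4}.
The final set {s4} contains the accepting state s4.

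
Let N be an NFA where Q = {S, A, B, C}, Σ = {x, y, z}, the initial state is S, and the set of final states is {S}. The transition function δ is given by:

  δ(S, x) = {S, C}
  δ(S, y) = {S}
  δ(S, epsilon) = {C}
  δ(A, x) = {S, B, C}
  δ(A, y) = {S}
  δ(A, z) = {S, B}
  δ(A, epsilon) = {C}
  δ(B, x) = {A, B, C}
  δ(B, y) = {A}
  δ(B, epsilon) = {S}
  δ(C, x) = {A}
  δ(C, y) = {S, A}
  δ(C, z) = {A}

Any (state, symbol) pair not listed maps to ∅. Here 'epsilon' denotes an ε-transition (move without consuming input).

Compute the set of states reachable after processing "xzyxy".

Start: ε-closure({S}) = {S, C}.
Read 'x': S→{S, C}, C→{A}; now {S, A, C}.
Read 'z': S→∅, A→{S, B}, C→{A}; union {S, A, B}; ε-closure = {S, A, B, C}.
Read 'y': S→{S}, A→{S}, B→{A}, C→{S, A}; union {S, A}; ε-closure = {S, A, C}.
Read 'x': S→{S, C}, A→{S, B, C}, C→{A}; now {S, A, B, C}.
Read 'y': S→{S}, A→{S}, B→{A}, C→{S, A}; union {S, A}; ε-closure = {S, A, C}.

{S, A, C}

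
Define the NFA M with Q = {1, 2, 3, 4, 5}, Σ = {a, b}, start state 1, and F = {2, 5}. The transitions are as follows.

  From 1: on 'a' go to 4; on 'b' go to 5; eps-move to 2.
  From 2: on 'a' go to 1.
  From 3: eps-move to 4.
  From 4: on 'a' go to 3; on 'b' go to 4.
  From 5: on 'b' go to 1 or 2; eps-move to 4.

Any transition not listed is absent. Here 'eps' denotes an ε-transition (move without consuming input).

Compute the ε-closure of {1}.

{1, 2}

Begin with {1}.
ε-move 1 → 2; add 2.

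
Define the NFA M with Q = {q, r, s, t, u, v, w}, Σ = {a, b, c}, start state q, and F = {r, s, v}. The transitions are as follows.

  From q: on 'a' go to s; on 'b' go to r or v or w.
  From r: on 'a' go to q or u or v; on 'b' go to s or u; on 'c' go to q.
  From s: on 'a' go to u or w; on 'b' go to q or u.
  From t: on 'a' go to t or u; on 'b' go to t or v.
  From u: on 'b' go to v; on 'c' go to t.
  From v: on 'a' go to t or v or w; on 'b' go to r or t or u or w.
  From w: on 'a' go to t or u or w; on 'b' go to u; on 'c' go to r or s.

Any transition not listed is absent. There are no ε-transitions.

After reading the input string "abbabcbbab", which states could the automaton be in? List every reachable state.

{q, r, t, u, v, w}

Start in {q}.
Read 'a': {q} → {s}.
Read 'b': {s} → {q, u}.
Read 'b': {q, u} → {r, v, w}.
Read 'a': {r, v, w} → {q, t, u, v, w}.
Read 'b': {q, t, u, v, w} → {r, t, u, v, w}.
Read 'c': {r, t, u, v, w} → {q, r, s, t}.
Read 'b': {q, r, s, t} → {q, r, s, t, u, v, w}.
Read 'b': {q, r, s, t, u, v, w} → {q, r, s, t, u, v, w}.
Read 'a': {q, r, s, t, u, v, w} → {q, s, t, u, v, w}.
Read 'b': {q, s, t, u, v, w} → {q, r, t, u, v, w}.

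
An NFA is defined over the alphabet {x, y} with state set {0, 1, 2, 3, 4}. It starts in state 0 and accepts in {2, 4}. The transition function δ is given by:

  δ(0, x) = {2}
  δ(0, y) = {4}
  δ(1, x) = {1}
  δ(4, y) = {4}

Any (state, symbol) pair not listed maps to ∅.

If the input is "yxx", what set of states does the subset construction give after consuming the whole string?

Start in {0}.
Read 'y': 0→{4}; now {4}.
Read 'x': 4→∅; now ∅.
The set is empty and remains empty for the remaining 1 symbol.

∅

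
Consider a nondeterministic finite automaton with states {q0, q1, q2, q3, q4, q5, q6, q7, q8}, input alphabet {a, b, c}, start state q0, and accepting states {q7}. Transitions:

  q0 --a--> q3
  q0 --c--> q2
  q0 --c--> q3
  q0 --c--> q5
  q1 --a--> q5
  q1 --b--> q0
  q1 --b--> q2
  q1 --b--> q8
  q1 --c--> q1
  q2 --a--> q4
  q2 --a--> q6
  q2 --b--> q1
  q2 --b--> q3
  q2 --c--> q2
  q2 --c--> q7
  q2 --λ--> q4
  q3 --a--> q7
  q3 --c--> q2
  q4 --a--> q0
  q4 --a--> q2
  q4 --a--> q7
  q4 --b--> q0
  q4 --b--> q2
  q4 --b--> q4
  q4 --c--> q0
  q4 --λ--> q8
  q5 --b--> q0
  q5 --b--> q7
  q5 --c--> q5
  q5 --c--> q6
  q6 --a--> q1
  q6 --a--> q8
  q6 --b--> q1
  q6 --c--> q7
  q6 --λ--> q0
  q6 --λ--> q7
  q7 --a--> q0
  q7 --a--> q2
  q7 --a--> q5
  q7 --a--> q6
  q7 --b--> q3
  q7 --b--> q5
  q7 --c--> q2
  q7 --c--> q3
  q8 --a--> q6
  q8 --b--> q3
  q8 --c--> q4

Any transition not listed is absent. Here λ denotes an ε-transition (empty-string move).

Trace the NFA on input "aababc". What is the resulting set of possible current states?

{q0, q2, q4, q5, q6, q7, q8}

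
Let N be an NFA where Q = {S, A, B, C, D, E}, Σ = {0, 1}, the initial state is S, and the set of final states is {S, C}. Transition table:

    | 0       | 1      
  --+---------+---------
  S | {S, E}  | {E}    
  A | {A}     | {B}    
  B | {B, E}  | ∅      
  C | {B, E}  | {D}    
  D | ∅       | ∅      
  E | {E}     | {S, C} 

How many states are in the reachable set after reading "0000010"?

Start in {S}.
Read '0': {S} → {S, E}.
Read '0': {S, E} → {S, E}.
Read '0': {S, E} → {S, E}.
Read '0': {S, E} → {S, E}.
Read '0': {S, E} → {S, E}.
Read '1': {S, E} → {S, C, E}.
Read '0': {S, C, E} → {S, B, E}.
That set has 3 states.

3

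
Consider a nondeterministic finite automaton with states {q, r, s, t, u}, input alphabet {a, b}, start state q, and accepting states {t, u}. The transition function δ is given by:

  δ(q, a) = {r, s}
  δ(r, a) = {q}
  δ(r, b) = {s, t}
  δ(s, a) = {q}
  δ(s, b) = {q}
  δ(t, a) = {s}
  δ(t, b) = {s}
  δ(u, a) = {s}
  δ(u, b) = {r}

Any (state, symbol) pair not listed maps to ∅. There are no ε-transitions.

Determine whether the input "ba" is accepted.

Start in {q}.
Read 'b': {q} → ∅.
The set is empty and remains empty for the remaining 1 symbol.
The final set ∅ contains no accepting state.

No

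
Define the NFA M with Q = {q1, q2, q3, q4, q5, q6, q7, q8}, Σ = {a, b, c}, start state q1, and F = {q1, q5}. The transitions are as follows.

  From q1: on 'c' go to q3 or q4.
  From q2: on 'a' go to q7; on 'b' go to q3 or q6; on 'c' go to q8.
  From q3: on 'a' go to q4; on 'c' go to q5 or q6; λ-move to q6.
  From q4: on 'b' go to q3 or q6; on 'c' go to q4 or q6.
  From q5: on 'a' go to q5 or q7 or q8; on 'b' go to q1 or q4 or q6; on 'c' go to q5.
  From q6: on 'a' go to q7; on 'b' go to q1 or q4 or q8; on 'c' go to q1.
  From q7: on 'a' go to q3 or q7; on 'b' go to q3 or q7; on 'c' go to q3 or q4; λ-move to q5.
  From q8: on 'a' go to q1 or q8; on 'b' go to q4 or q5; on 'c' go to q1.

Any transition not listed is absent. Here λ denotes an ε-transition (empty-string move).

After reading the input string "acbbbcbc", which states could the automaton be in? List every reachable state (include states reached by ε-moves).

∅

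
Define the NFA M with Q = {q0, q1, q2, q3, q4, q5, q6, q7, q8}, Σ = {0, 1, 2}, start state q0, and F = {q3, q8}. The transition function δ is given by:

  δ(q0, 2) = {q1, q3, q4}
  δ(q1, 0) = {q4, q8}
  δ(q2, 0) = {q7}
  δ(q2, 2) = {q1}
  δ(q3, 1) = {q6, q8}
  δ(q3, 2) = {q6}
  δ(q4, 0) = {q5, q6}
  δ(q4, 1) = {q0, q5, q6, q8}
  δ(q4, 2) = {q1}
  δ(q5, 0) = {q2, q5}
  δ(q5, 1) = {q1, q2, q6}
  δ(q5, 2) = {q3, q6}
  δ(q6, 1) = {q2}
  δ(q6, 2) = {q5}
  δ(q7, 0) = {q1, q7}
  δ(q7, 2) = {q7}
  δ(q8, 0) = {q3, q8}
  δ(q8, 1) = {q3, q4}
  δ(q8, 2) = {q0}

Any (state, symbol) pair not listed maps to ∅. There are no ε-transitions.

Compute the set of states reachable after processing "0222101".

∅

Start in {q0}.
Read '0': {q0} → ∅.
The set is empty and remains empty for the remaining 6 symbols.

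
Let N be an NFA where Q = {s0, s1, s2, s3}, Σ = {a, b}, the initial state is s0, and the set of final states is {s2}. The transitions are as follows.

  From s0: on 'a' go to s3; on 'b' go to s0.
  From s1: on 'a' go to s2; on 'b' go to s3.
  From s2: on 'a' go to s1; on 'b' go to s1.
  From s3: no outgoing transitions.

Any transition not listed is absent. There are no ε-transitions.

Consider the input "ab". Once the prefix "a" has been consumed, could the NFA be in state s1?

Start in {s0}.
Read 'a': {s0} → {s3}.
State s1 is not in {s3}.

No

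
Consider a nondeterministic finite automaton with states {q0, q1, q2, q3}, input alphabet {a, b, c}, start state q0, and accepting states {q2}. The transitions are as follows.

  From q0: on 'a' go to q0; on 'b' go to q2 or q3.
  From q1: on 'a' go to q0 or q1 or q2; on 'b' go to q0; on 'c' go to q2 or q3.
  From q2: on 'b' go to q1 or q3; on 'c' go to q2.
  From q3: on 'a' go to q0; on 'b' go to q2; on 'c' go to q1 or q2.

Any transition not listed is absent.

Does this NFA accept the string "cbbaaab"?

Start in {q0}.
Read 'c': {q0} → ∅.
The set is empty and remains empty for the remaining 6 symbols.
The final set ∅ contains no accepting state.

No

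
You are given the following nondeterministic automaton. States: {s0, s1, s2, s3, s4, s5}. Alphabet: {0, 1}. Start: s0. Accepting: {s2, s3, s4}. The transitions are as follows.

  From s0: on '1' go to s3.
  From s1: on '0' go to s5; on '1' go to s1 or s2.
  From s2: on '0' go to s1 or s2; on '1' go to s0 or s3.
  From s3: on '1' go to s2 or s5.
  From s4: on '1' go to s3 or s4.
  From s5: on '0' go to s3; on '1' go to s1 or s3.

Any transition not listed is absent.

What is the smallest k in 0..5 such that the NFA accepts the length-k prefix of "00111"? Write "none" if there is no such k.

none

Start in {s0}.
Read '0': s0→∅; now ∅.
The set is empty and remains empty for the remaining 4 symbols.
No reachable set along the way intersects F.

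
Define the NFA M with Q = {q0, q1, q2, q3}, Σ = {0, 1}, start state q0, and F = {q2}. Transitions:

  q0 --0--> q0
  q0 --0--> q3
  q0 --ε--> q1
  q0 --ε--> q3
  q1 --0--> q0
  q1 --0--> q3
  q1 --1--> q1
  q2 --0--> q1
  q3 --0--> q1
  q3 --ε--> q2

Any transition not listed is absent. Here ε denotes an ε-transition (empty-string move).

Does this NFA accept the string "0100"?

Yes

Start: ε-closure({q0}) = {q0, q1, q2, q3}.
Read '0': q0→{q0, q3}, q1→{q0, q3}, q2→{q1}, q3→{q1}; union {q0, q1, q3}; ε-closure = {q0, q1, q2, q3}.
Read '1': q0→∅, q1→{q1}, q2→∅, q3→∅; now {q1}.
Read '0': q1→{q0, q3}; union {q0, q3}; ε-closure = {q0, q1, q2, q3}.
Read '0': q0→{q0, q3}, q1→{q0, q3}, q2→{q1}, q3→{q1}; union {q0, q1, q3}; ε-closure = {q0, q1, q2, q3}.
The final set {q0, q1, q2, q3} contains the accepting state q2.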